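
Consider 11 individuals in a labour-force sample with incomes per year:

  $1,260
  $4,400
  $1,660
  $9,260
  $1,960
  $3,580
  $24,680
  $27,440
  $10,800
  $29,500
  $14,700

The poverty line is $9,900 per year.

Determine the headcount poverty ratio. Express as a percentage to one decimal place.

54.5%

6 of the 11 individuals have income below $9,900.
H = 6/11 = 54.5%.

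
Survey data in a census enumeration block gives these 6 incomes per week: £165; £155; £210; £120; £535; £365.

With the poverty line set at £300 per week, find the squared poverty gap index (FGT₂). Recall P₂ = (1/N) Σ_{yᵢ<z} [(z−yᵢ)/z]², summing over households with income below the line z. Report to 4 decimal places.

Below z: £120, £155, £165, £210 (q = 4 of N = 6).
Normalized shortfalls: (300−120)/300 = 0.6000; (300−155)/300 = 0.4833; (300−165)/300 = 0.4500; (300−210)/300 = 0.3000.
Squared: 0.3600; 0.2336; 0.2025; 0.0900.
Sum = 0.886111; P₂ = 0.886111 / 6 = 0.1477.

0.1477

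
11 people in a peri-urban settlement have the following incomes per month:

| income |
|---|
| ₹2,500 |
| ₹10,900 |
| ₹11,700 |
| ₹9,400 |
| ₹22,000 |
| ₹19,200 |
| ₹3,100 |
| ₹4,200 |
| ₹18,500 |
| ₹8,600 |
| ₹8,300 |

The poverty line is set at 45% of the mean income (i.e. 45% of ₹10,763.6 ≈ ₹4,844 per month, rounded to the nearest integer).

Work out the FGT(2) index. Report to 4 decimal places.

0.0347

Below z: ₹2,500, ₹3,100, ₹4,200 (q = 3 of N = 11).
Relative gaps: (4844−2500)/4844 = 0.4839; (4844−3100)/4844 = 0.3600; (4844−4200)/4844 = 0.1329.
Squared: 0.2342; 0.1296; 0.0177.
Sum = 0.381456; P₂ = 0.381456 / 11 = 0.0347.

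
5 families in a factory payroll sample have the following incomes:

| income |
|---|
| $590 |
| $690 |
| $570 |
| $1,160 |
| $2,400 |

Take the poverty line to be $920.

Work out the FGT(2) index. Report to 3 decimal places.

0.067

Poor units: $570, $590, $690 (q = 3 of N = 5).
Relative gaps: (920−570)/920 = 0.3804; (920−590)/920 = 0.3587; (920−690)/920 = 0.2500.
Squared: 0.1447; 0.1287; 0.0625.
Sum = 0.335893; P₂ = 0.335893 / 5 = 0.067.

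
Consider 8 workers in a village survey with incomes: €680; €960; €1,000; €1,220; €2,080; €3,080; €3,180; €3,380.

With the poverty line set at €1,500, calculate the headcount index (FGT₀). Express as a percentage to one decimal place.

50.0%

4 of the 8 workers have income below €1,500.
H = 4/8 = 50.0%.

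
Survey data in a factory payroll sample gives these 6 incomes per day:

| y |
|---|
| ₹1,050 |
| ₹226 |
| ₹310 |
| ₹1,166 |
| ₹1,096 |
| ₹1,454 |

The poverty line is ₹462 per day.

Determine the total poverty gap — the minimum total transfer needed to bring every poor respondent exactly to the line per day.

Incomes under z: ₹226, ₹310 (q = 2 of N = 6).
Individual gaps: 462−226 = 236; 462−310 = 152.
Aggregate gap = ₹388.

₹388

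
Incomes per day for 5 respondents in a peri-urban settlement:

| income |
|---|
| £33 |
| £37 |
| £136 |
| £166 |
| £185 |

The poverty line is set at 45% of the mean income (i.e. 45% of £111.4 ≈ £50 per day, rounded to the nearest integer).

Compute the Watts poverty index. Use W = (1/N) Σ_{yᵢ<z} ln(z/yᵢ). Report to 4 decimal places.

0.1433

Below the line: £33, £37 (q = 2 of N = 5).
Log shortfalls: ln(50/33) = 0.4155; ln(50/37) = 0.3011.
W = 0.716621 / 5 = 0.1433.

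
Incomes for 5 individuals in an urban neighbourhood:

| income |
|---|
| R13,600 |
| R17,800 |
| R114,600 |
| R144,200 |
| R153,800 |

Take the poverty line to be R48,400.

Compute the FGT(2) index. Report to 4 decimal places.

Below z: R13,600, R17,800 (q = 2 of N = 5).
Relative gaps: (48400−13600)/48400 = 0.7190; (48400−17800)/48400 = 0.6322.
Squared: 0.5170; 0.3997.
Sum = 0.916689; P₂ = 0.916689 / 5 = 0.1833.

0.1833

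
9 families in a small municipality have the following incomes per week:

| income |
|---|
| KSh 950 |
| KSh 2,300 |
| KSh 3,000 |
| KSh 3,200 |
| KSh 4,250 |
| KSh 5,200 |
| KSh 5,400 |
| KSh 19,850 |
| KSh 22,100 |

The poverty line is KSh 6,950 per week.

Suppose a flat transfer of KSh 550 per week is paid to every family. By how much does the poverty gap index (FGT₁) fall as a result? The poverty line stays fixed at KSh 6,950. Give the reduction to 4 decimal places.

0.0616

Before: below the line — KSh 950, KSh 2,300, KSh 3,000, KSh 3,200, KSh 4,250, KSh 5,200, KSh 5,400; poverty gap index (FGT₁) = 0.389289.
After the KSh 550 transfer: below the line — KSh 1,500, KSh 2,850, KSh 3,550, KSh 3,750, KSh 4,800, KSh 5,750, KSh 5,950; poverty gap index (FGT₁) = 0.327738.
Reduction = 0.389289 − 0.327738 = 0.0616.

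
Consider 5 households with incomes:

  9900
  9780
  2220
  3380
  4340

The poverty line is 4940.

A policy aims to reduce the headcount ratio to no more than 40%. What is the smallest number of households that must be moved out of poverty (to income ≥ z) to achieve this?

1

3 of the 5 households are poor, so H = 3/5 = 0.600.
A headcount ratio of at most 40% allows at most ⌊0.40 × 5⌋ = 2 poor households.
So at least 3 − 2 = 1 must be lifted.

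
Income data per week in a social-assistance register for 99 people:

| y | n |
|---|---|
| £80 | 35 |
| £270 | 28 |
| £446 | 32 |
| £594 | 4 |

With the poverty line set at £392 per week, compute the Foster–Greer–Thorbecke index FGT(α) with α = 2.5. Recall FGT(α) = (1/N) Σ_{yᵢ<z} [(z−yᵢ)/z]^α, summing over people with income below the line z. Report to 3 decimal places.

0.215

Poor units: 35×£80, 28×£270 (q = 63 of N = 99).
Gap ratios (z−y)/z: (392−80)/392 = 0.7959 (×35); (392−270)/392 = 0.3112 (×28).
Raised to α = 2.5: 0.56516 (×35); 0.05404 (×28).
Sum = 21.293608; FGT(2.5) = 21.293608 / 99 = 0.215.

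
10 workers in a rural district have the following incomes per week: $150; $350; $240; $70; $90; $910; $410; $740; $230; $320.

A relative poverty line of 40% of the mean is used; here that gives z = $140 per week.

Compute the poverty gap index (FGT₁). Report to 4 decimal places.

Below z: $70, $90 (q = 2 of N = 10).
Relative gaps: (140−70)/140 = 0.5000; (140−90)/140 = 0.3571.
Sum of shortfalls = 0.857143; P₁ averages over all N: 0.857143 / 10 = 0.0857.

0.0857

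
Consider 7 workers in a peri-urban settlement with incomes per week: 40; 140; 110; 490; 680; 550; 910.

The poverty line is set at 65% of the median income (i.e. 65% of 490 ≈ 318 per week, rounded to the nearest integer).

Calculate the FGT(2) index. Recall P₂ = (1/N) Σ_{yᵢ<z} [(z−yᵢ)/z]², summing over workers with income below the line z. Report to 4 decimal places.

0.2151

Poor units: 40, 110, 140 (q = 3 of N = 7).
Relative gaps: (318−40)/318 = 0.8742; (318−110)/318 = 0.6541; (318−140)/318 = 0.5597.
Squared: 0.7642; 0.4278; 0.3133.
Sum = 1.505399; P₂ = 1.505399 / 7 = 0.2151.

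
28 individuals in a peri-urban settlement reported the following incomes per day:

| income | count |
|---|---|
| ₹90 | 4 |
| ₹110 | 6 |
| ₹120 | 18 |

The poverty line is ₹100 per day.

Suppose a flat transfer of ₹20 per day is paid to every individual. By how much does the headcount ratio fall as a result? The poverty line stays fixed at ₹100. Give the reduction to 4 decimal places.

0.1429

Before: below the line — 4×₹90; headcount ratio = 0.142857.
After the ₹20 transfer: below the line — none; headcount ratio = 0.000000.
Reduction = 0.142857 − 0.000000 = 0.1429.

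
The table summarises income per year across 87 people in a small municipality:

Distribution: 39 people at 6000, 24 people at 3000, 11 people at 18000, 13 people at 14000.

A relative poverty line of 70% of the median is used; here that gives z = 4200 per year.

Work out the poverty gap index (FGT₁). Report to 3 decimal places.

0.079

Incomes under z: 24×3000 (q = 24 of N = 87).
Shortfall ratios: (4200−3000)/4200 = 0.2857 (×24).
Σ = 6.857143. Dividing by the full population N = 87 gives P₁ = 0.079.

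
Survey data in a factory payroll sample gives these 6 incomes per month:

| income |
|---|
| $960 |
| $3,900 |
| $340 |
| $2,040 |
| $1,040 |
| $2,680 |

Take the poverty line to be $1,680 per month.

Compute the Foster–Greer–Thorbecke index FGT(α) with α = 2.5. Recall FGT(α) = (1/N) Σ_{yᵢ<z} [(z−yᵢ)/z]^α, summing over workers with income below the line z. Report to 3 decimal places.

Incomes under z: $340, $960, $1,040 (q = 3 of N = 6).
Normalized shortfalls: (1680−340)/1680 = 0.7976; (1680−960)/1680 = 0.4286; (1680−1040)/1680 = 0.3810.
Raised to α = 2.5: 0.56818; 0.12024; 0.08957.
Sum = 0.777999; FGT(2.5) = 0.777999 / 6 = 0.130.

0.130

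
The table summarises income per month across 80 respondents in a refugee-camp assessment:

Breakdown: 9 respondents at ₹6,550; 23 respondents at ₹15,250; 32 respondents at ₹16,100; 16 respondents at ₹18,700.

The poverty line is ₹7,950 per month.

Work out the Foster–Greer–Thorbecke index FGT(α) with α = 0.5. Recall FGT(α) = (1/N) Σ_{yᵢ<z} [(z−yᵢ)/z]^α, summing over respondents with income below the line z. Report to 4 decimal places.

0.0472

Below z: 9×₹6,550 (q = 9 of N = 80).
Relative gaps: (7950−6550)/7950 = 0.1761 (×9).
Raised to α = 0.5: 0.41964 (×9).
Sum = 3.776791; FGT(0.5) = 3.776791 / 80 = 0.0472.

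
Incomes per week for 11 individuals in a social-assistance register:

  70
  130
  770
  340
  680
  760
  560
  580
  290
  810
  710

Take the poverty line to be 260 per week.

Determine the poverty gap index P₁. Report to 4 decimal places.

Below z: 70, 130 (q = 2 of N = 11).
Normalized shortfalls: (260−70)/260 = 0.7308; (260−130)/260 = 0.5000.
Sum of shortfalls = 1.230769; P₁ averages over all N: 1.230769 / 11 = 0.1119.

0.1119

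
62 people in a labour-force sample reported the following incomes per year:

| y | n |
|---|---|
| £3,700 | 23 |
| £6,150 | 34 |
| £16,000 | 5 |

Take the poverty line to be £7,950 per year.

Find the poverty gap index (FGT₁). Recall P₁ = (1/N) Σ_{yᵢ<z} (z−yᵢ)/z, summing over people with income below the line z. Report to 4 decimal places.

Poor units: 23×£3,700, 34×£6,150 (q = 57 of N = 62).
Gap ratios (z−y)/z: (7950−3700)/7950 = 0.5346 (×23); (7950−6150)/7950 = 0.2264 (×34).
Σ = 19.993711. Dividing by the full population N = 62 gives P₁ = 0.3225.

0.3225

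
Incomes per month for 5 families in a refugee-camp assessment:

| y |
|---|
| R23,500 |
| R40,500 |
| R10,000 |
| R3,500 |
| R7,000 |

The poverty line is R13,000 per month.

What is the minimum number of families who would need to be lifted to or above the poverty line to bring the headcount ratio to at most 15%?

3

3 of the 5 families are poor, so H = 3/5 = 0.600.
A headcount ratio of at most 15% allows at most ⌊0.15 × 5⌋ = 0 poor families.
So at least 3 − 0 = 3 must be lifted.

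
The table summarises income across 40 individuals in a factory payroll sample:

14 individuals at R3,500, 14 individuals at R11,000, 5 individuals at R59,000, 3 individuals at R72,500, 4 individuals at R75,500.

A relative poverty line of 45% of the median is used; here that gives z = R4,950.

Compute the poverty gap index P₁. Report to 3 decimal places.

Poor units: 14×R3,500 (q = 14 of N = 40).
Relative gaps: (4950−3500)/4950 = 0.2929 (×14).
Σ = 4.101010. Dividing by the full population N = 40 gives P₁ = 0.103.

0.103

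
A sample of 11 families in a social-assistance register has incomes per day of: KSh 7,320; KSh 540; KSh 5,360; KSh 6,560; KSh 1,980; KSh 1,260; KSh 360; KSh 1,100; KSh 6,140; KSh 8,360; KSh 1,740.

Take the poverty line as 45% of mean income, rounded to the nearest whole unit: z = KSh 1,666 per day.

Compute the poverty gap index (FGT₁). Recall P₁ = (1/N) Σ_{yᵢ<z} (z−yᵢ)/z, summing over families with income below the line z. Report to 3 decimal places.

0.186

Poor units: KSh 360, KSh 540, KSh 1,100, KSh 1,260 (q = 4 of N = 11).
Gap ratios (z−y)/z: (1666−360)/1666 = 0.7839; (1666−540)/1666 = 0.6759; (1666−1100)/1666 = 0.3397; (1666−1260)/1666 = 0.2437.
Sum of shortfalls = 2.043217; P₁ averages over all N: 2.043217 / 11 = 0.186.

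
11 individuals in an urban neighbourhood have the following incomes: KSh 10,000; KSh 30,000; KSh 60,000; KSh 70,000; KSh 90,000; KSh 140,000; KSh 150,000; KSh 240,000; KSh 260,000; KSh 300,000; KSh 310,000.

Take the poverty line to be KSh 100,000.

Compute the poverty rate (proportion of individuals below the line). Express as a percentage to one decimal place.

5 of the 11 individuals have income below KSh 100,000.
H = 5/11 = 45.5%.

45.5%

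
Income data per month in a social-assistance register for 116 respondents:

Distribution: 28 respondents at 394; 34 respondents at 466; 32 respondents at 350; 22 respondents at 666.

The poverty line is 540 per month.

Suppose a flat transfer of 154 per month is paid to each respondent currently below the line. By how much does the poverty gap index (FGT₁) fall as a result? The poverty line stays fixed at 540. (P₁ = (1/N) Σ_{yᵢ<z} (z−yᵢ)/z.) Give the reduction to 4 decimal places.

Before: below the line — 32×350, 28×394, 34×466; poverty gap index (FGT₁) = 0.202490.
After the 154 transfer: below the line — 32×504; poverty gap index (FGT₁) = 0.018391.
Reduction = 0.202490 − 0.018391 = 0.1841.

0.1841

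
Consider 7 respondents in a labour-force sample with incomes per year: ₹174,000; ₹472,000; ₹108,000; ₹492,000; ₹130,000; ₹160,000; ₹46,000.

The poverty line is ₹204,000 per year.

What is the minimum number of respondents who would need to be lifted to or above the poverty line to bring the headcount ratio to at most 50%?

2

Currently q = 5 of N = 7 are below the line (H = 0.714).
A headcount ratio of at most 50% allows at most ⌊0.50 × 7⌋ = 3 poor respondents.
So at least 5 − 3 = 2 must be lifted.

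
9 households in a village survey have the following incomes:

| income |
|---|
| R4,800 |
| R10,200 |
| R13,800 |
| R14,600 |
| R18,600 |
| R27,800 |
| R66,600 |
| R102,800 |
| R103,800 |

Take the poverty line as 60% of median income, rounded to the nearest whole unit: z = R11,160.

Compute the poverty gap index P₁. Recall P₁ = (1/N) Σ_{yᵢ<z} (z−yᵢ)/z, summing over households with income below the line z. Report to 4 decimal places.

0.0729

Below z: R4,800, R10,200 (q = 2 of N = 9).
Gap ratios (z−y)/z: (11160−4800)/11160 = 0.5699; (11160−10200)/11160 = 0.0860.
Sum of shortfalls = 0.655914; P₁ averages over all N: 0.655914 / 9 = 0.0729.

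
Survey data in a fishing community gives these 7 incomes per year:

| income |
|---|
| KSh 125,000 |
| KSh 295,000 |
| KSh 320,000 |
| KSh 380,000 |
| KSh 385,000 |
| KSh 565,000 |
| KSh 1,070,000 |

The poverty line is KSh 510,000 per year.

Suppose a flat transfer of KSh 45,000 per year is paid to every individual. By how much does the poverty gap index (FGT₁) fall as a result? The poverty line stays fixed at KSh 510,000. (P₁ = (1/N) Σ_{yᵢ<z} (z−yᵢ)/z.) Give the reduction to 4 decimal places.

0.0630

Before: below the line — KSh 125,000, KSh 295,000, KSh 320,000, KSh 380,000, KSh 385,000; poverty gap index (FGT₁) = 0.292717.
After the KSh 45,000 transfer: below the line — KSh 170,000, KSh 340,000, KSh 365,000, KSh 425,000, KSh 430,000; poverty gap index (FGT₁) = 0.229692.
Reduction = 0.292717 − 0.229692 = 0.0630.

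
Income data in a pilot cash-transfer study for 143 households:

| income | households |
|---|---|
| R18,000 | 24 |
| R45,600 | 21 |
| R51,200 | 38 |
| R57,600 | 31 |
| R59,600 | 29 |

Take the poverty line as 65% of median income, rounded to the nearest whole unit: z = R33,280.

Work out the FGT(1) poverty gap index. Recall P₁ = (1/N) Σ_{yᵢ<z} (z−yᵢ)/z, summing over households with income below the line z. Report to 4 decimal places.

Below the line: 24×R18,000 (q = 24 of N = 143).
Shortfall ratios: (33280−18000)/33280 = 0.4591 (×24).
Sum of shortfalls = 11.019231; P₁ averages over all N: 11.019231 / 143 = 0.0771.

0.0771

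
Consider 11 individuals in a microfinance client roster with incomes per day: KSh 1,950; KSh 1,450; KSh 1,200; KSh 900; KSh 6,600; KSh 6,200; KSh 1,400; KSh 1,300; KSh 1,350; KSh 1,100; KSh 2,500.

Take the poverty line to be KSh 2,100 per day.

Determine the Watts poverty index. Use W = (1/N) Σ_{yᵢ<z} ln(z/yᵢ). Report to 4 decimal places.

Below the line: KSh 900, KSh 1,100, KSh 1,200, KSh 1,300, KSh 1,350, KSh 1,400, KSh 1,450, KSh 1,950 (q = 8 of N = 11).
Log shortfalls: ln(2100/900) = 0.8473; ln(2100/1100) = 0.6466; ln(2100/1200) = 0.5596; ln(2100/1300) = 0.4796; ln(2100/1350) = 0.4418; ln(2100/1400) = 0.4055; ln(2100/1450) = 0.3704; ln(2100/1950) = 0.0741.
W = 3.824894 / 11 = 0.3477.

0.3477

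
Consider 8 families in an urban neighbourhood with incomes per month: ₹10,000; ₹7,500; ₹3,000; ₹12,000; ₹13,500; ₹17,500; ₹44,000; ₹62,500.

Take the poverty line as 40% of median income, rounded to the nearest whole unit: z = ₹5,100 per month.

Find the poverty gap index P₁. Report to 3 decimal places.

0.051

Below z: ₹3,000 (q = 1 of N = 8).
Relative gaps: (5100−3000)/5100 = 0.4118.
Sum of shortfalls = 0.411765; P₁ averages over all N: 0.411765 / 8 = 0.051.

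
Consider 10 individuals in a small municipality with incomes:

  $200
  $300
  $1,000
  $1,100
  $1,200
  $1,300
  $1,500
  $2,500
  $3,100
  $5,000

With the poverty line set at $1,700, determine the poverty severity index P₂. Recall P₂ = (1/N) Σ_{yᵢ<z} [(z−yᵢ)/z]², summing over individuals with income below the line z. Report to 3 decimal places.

Incomes under z: $200, $300, $1,000, $1,100, $1,200, $1,300, $1,500 (q = 7 of N = 10).
Relative gaps: (1700−200)/1700 = 0.8824; (1700−300)/1700 = 0.8235; (1700−1000)/1700 = 0.4118; (1700−1100)/1700 = 0.3529; (1700−1200)/1700 = 0.2941; (1700−1300)/1700 = 0.2353; (1700−1500)/1700 = 0.1176.
Squared: 0.7785; 0.6782; 0.1696; 0.1246; 0.0865; 0.0554; 0.0138.
Sum = 1.906574; P₂ = 1.906574 / 10 = 0.191.

0.191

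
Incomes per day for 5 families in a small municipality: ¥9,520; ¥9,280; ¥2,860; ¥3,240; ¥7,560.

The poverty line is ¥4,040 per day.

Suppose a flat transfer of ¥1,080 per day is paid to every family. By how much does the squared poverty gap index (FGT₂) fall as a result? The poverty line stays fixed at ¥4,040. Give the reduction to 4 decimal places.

0.0248

Before: below the line — ¥2,860, ¥3,240; squared poverty gap index (FGT₂) = 0.024904.
After the ¥1,080 transfer: below the line — ¥3,940; squared poverty gap index (FGT₂) = 0.000123.
Reduction = 0.024904 − 0.000123 = 0.0248.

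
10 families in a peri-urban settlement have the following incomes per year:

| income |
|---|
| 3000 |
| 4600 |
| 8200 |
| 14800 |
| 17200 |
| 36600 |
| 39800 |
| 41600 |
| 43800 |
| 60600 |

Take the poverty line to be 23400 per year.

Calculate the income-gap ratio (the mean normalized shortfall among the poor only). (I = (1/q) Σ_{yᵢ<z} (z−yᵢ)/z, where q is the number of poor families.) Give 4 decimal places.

Below the line: 3000, 4600, 8200, 14800, 17200 (q = 5 of N = 10).
Relative gaps: 0.8718, 0.8034, 0.6496, 0.3675, 0.2650; sum = 2.957265.
The income-gap ratio divides by q (the poor only): 2.957265 / 5 = 0.5915.

0.5915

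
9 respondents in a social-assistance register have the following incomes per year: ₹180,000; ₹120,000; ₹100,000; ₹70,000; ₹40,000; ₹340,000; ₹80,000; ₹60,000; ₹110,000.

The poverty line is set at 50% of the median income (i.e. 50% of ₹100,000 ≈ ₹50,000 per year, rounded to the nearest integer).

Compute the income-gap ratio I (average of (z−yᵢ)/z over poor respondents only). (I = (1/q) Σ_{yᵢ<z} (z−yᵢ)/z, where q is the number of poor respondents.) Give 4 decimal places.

Below the line: ₹40,000 (q = 1 of N = 9).
Relative gaps: 0.2000; sum = 0.200000.
I averages over the q = 1 poor units only: 0.200000 / 1 = 0.2000.

0.2000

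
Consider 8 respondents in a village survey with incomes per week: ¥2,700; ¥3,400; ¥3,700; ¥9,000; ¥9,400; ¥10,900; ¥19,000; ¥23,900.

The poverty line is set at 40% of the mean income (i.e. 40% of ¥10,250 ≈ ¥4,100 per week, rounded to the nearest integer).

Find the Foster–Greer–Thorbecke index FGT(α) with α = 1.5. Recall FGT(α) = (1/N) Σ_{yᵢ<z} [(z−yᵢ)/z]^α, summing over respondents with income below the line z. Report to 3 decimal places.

Incomes under z: ¥2,700, ¥3,400, ¥3,700 (q = 3 of N = 8).
Shortfall ratios: (4100−2700)/4100 = 0.3415; (4100−3400)/4100 = 0.1707; (4100−3700)/4100 = 0.0976.
Raised to α = 1.5: 0.19953; 0.07055; 0.03047.
Sum = 0.300552; FGT(1.5) = 0.300552 / 8 = 0.038.

0.038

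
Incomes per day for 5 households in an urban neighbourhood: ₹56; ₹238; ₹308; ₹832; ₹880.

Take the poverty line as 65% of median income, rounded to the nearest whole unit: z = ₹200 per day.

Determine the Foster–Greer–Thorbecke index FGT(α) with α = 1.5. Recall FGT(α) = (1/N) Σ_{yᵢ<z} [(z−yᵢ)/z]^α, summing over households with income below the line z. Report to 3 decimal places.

Poor units: ₹56 (q = 1 of N = 5).
Shortfall ratios: (200−56)/200 = 0.7200.
Raised to α = 1.5: 0.61094.
Sum = 0.610940; FGT(1.5) = 0.610940 / 5 = 0.122.

0.122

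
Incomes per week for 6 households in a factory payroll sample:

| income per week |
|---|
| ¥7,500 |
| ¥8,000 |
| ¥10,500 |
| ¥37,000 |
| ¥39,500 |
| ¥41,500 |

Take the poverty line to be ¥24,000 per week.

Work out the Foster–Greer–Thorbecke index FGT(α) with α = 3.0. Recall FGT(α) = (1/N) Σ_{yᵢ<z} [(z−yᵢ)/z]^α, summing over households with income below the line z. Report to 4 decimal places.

Incomes under z: ¥7,500, ¥8,000, ¥10,500 (q = 3 of N = 6).
Gap ratios (z−y)/z: (24000−7500)/24000 = 0.6875; (24000−8000)/24000 = 0.6667; (24000−10500)/24000 = 0.5625.
Raised to α = 3.0: 0.32495; 0.29630; 0.17798.
Sum = 0.799226; FGT(3.0) = 0.799226 / 6 = 0.1332.

0.1332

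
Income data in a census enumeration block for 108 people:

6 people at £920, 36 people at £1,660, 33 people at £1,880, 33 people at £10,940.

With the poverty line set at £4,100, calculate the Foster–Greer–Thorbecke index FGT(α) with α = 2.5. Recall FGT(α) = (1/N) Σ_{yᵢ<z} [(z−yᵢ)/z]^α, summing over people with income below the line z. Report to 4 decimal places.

Below the line: 6×£920, 36×£1,660, 33×£1,880 (q = 75 of N = 108).
Shortfall ratios: (4100−920)/4100 = 0.7756 (×6); (4100−1660)/4100 = 0.5951 (×36); (4100−1880)/4100 = 0.5415 (×33).
Raised to α = 2.5: 0.52980 (×6); 0.27322 (×36); 0.21574 (×33).
Sum = 20.134038; FGT(2.5) = 20.134038 / 108 = 0.1864.

0.1864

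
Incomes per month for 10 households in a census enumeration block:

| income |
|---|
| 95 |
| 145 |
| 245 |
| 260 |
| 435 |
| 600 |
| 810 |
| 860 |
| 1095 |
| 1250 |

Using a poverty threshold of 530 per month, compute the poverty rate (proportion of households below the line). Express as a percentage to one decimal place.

50.0%

5 of the 10 households have income below 530.
H = 5/10 = 50.0%.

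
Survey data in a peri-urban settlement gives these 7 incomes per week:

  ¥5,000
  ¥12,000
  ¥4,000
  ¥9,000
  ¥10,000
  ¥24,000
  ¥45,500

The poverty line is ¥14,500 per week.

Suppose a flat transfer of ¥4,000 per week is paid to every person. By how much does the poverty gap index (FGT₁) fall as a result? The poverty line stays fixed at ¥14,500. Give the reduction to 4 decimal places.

Before: below the line — ¥4,000, ¥5,000, ¥9,000, ¥10,000, ¥12,000; poverty gap index (FGT₁) = 0.320197.
After the ¥4,000 transfer: below the line — ¥8,000, ¥9,000, ¥13,000, ¥14,000; poverty gap index (FGT₁) = 0.137931.
Reduction = 0.320197 − 0.137931 = 0.1823.

0.1823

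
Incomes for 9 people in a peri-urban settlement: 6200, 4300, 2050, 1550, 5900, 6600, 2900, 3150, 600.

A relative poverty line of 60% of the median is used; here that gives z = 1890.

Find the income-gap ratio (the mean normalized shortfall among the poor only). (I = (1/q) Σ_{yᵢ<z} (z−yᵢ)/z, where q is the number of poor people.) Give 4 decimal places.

Poor units: 600, 1550 (q = 2 of N = 9).
Shortfall ratios (z−y)/z: 0.6825, 0.1799; sum = 0.862434.
I averages over the q = 2 poor units only: 0.862434 / 2 = 0.4312.

0.4312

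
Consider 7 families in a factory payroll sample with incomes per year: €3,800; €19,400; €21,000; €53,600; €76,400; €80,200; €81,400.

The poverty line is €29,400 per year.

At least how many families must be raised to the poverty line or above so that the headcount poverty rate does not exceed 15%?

Currently q = 3 of N = 7 are below the line (H = 0.429).
A headcount ratio of at most 15% allows at most ⌊0.15 × 7⌋ = 1 poor families.
So at least 3 − 1 = 2 must be lifted.

2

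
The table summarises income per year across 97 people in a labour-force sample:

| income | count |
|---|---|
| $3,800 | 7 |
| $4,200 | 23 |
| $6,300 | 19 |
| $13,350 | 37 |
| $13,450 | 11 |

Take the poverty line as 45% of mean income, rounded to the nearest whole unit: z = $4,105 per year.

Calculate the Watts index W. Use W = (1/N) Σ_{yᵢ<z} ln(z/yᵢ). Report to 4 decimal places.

Poor units: 7×$3,800 (q = 7 of N = 97).
Log shortfalls: ln(4105/3800) = 0.0772 (×7).
W = 0.540433 / 97 = 0.0056.

0.0056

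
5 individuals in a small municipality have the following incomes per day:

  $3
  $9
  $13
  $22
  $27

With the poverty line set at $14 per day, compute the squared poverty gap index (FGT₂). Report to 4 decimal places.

Below z: $3, $9, $13 (q = 3 of N = 5).
Normalized shortfalls: (14−3)/14 = 0.7857; (14−9)/14 = 0.3571; (14−13)/14 = 0.0714.
Squared: 0.6173; 0.1276; 0.0051.
Sum = 0.750000; P₂ = 0.750000 / 5 = 0.1500.

0.1500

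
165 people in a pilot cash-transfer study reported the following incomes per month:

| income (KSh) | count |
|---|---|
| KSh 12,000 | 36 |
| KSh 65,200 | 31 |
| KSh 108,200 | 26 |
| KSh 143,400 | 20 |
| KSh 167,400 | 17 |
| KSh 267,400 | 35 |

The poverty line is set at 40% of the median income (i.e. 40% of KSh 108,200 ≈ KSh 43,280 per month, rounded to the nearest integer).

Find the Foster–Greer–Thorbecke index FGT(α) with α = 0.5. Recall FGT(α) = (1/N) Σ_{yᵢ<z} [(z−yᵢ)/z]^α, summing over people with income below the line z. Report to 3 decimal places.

Below the line: 36×KSh 12,000 (q = 36 of N = 165).
Relative gaps: (43280−12000)/43280 = 0.7227 (×36).
Raised to α = 0.5: 0.85014 (×36).
Sum = 30.604990; FGT(0.5) = 30.604990 / 165 = 0.185.

0.185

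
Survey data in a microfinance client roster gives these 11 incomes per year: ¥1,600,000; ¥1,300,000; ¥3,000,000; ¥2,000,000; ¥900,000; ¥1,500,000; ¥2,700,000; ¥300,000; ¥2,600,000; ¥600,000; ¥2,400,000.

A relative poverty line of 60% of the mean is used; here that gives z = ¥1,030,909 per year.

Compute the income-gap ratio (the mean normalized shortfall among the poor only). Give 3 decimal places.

0.418

Below the line: ¥300,000, ¥600,000, ¥900,000 (q = 3 of N = 11).
Shortfall ratios (z−y)/z: 0.7090, 0.4180, 0.1270; sum = 1.253968.
I averages over the q = 3 poor units only: 1.253968 / 3 = 0.418.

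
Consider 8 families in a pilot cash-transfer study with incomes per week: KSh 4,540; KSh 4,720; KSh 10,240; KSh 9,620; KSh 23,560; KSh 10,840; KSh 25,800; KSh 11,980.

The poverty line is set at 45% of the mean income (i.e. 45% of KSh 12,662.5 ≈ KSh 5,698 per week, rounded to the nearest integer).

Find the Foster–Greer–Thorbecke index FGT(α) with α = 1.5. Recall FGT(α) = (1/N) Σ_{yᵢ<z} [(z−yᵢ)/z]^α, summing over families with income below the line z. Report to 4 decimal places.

0.0203

Incomes under z: KSh 4,540, KSh 4,720 (q = 2 of N = 8).
Gap ratios (z−y)/z: (5698−4540)/5698 = 0.2032; (5698−4720)/5698 = 0.1716.
Raised to α = 1.5: 0.09162; 0.07111.
Sum = 0.162727; FGT(1.5) = 0.162727 / 8 = 0.0203.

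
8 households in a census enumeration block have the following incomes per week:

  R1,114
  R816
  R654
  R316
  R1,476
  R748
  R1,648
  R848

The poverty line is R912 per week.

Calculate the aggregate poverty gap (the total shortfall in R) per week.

R1,178

Poor units: R316, R654, R748, R816, R848 (q = 5 of N = 8).
Individual gaps: 912−316 = 596; 912−654 = 258; 912−748 = 164; 912−816 = 96; 912−848 = 64.
Aggregate gap = R1,178.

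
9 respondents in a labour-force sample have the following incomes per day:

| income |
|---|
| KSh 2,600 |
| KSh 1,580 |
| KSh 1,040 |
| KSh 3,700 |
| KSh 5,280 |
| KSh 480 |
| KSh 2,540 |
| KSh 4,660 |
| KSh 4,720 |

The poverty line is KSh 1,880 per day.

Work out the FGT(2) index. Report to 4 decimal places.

Incomes under z: KSh 480, KSh 1,040, KSh 1,580 (q = 3 of N = 9).
Gap ratios (z−y)/z: (1880−480)/1880 = 0.7447; (1880−1040)/1880 = 0.4468; (1880−1580)/1880 = 0.1596.
Squared: 0.5545; 0.1996; 0.0255.
Sum = 0.779651; P₂ = 0.779651 / 9 = 0.0866.

0.0866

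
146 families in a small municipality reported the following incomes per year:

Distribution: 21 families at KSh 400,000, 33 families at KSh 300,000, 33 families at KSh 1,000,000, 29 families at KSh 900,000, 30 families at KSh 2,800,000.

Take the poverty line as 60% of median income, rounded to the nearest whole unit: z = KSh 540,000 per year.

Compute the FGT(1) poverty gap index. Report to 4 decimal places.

0.1377

Below z: 33×KSh 300,000, 21×KSh 400,000 (q = 54 of N = 146).
Gap ratios (z−y)/z: (540000−300000)/540000 = 0.4444 (×33); (540000−400000)/540000 = 0.2593 (×21).
Sum of shortfalls = 20.111111; P₁ averages over all N: 20.111111 / 146 = 0.1377.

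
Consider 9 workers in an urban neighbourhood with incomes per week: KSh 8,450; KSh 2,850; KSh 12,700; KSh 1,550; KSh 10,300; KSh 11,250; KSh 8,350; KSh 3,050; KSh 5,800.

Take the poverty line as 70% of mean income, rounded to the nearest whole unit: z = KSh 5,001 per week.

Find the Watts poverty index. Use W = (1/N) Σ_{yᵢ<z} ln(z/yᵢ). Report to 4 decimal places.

Below the line: KSh 1,550, KSh 2,850, KSh 3,050 (q = 3 of N = 9).
Log shortfalls: ln(5001/1550) = 1.1714; ln(5001/2850) = 0.5623; ln(5001/3050) = 0.4945.
W = 2.228198 / 9 = 0.2476.

0.2476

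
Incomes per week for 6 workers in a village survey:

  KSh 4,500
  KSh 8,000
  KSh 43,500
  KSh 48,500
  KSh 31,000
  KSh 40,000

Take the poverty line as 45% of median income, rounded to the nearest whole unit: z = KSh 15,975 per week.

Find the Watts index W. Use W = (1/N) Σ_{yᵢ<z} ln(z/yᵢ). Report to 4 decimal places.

Below the line: KSh 4,500, KSh 8,000 (q = 2 of N = 6).
Log shortfalls: ln(15975/4500) = 1.2669; ln(15975/8000) = 0.6916.
W = 1.958531 / 6 = 0.3264.

0.3264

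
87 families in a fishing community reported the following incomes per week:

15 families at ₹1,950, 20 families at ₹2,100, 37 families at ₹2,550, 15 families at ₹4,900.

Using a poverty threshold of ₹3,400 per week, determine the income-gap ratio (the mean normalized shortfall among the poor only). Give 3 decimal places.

0.324

Incomes under z: 15×₹1,950, 20×₹2,100, 37×₹2,550 (q = 72 of N = 87).
Shortfall ratios (z−y)/z: 0.4265 (×15), 0.3824 (×20), 0.2500 (×37); sum = 23.294118.
I averages over the q = 72 poor units only: 23.294118 / 72 = 0.324.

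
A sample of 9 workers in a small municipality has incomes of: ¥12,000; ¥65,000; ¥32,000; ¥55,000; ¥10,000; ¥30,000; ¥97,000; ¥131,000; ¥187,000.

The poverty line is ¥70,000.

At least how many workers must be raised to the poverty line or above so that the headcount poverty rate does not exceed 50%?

6 of the 9 workers are poor, so H = 6/9 = 0.667.
A headcount ratio of at most 50% allows at most ⌊0.50 × 9⌋ = 4 poor workers.
So at least 6 − 4 = 2 must be lifted.

2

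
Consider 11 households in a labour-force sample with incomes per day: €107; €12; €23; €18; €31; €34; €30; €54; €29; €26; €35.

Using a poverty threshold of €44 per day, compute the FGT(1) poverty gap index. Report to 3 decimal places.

0.326

Below z: €12, €18, €23, €26, €29, €30, €31, €34, €35 (q = 9 of N = 11).
Normalized shortfalls: (44−12)/44 = 0.7273; (44−18)/44 = 0.5909; (44−23)/44 = 0.4773; (44−26)/44 = 0.4091; (44−29)/44 = 0.3409; (44−30)/44 = 0.3182; (44−31)/44 = 0.2955; (44−34)/44 = 0.2273; (44−35)/44 = 0.2045.
Sum of shortfalls = 3.590909; P₁ averages over all N: 3.590909 / 11 = 0.326.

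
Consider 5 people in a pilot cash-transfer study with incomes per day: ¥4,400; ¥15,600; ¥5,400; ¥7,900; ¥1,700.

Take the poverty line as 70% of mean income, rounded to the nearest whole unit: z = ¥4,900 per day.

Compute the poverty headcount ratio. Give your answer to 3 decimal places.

0.400

2 of the 5 people have income below ¥4,900.
H = 2/5 = 0.400.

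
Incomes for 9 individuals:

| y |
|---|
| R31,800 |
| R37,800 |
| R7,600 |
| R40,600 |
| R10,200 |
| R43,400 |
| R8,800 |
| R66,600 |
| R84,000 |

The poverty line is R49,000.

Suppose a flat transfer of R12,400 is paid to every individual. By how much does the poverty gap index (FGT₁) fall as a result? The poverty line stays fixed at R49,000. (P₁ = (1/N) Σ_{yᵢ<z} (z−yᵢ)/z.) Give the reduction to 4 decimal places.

0.1696

Before: below the line — R7,600, R8,800, R10,200, R31,800, R37,800, R40,600, R43,400; poverty gap index (FGT₁) = 0.369161.
After the R12,400 transfer: below the line — R20,000, R21,200, R22,600, R44,200; poverty gap index (FGT₁) = 0.199546.
Reduction = 0.369161 − 0.199546 = 0.1696.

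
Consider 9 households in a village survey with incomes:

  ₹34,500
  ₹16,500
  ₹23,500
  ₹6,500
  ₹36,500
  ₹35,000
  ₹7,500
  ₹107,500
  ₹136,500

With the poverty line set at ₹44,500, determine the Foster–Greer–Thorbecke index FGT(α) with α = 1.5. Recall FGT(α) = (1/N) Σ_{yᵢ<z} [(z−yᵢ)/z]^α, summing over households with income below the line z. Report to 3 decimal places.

0.295

Below z: ₹6,500, ₹7,500, ₹16,500, ₹23,500, ₹34,500, ₹35,000, ₹36,500 (q = 7 of N = 9).
Normalized shortfalls: (44500−6500)/44500 = 0.8539; (44500−7500)/44500 = 0.8315; (44500−16500)/44500 = 0.6292; (44500−23500)/44500 = 0.4719; (44500−34500)/44500 = 0.2247; (44500−35000)/44500 = 0.2135; (44500−36500)/44500 = 0.1798.
Raised to α = 1.5: 0.78911; 0.75816; 0.49911; 0.32418; 0.10653; 0.09864; 0.07622.
Sum = 2.651952; FGT(1.5) = 2.651952 / 9 = 0.295.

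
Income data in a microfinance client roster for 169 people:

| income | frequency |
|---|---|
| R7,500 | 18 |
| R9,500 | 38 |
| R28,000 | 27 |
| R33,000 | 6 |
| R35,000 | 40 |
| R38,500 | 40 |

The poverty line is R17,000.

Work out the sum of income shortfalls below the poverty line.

Incomes under z: 18×R7,500, 38×R9,500 (q = 56 of N = 169).
Individual gaps: 18×(17000−7500) = 171000; 38×(17000−9500) = 285000.
Aggregate gap = R456,000.

R456,000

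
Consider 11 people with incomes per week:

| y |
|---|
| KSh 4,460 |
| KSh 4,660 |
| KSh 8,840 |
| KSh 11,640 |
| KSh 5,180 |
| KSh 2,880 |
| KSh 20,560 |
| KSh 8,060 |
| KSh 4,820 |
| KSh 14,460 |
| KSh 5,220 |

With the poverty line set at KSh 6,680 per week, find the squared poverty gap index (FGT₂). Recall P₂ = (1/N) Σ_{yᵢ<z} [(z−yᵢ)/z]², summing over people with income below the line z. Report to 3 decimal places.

Below z: KSh 2,880, KSh 4,460, KSh 4,660, KSh 4,820, KSh 5,180, KSh 5,220 (q = 6 of N = 11).
Shortfall ratios: (6680−2880)/6680 = 0.5689; (6680−4460)/6680 = 0.3323; (6680−4660)/6680 = 0.3024; (6680−4820)/6680 = 0.2784; (6680−5180)/6680 = 0.2246; (6680−5220)/6680 = 0.2186.
Squared: 0.3236; 0.1104; 0.0914; 0.0775; 0.0504; 0.0478.
Sum = 0.701217; P₂ = 0.701217 / 11 = 0.064.

0.064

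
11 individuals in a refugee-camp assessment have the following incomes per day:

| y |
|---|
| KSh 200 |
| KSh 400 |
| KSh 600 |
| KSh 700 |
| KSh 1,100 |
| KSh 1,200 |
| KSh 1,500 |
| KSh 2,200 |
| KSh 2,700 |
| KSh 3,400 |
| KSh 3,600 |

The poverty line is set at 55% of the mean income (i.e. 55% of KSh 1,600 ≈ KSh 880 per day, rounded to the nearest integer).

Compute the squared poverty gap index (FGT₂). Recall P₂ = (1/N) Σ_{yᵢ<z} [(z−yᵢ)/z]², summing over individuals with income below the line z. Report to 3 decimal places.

Incomes under z: KSh 200, KSh 400, KSh 600, KSh 700 (q = 4 of N = 11).
Normalized shortfalls: (880−200)/880 = 0.7727; (880−400)/880 = 0.5455; (880−600)/880 = 0.3182; (880−700)/880 = 0.2045.
Squared: 0.5971; 0.2975; 0.1012; 0.0418.
Sum = 1.037707; P₂ = 1.037707 / 11 = 0.094.

0.094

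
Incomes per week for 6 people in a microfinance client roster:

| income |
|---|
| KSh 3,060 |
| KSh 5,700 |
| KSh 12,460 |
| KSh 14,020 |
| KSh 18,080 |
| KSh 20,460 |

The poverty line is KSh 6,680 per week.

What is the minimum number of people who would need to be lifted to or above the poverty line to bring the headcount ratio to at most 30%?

1

Currently q = 2 of N = 6 are below the line (H = 0.333).
A headcount ratio of at most 30% allows at most ⌊0.30 × 6⌋ = 1 poor people.
So at least 2 − 1 = 1 must be lifted.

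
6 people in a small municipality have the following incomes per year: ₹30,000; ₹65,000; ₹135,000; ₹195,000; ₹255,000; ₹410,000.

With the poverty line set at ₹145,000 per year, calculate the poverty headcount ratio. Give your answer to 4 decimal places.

3 of the 6 people have income below ₹145,000.
H = 3/6 = 0.5000.

0.5000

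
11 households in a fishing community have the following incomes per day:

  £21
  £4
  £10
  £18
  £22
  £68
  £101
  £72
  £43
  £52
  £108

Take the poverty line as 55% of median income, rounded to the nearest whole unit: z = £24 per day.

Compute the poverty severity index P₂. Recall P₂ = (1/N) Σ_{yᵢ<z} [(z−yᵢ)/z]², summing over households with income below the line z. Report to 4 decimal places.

Below z: £4, £10, £18, £21, £22 (q = 5 of N = 11).
Gap ratios (z−y)/z: (24−4)/24 = 0.8333; (24−10)/24 = 0.5833; (24−18)/24 = 0.2500; (24−21)/24 = 0.1250; (24−22)/24 = 0.0833.
Squared: 0.6944; 0.3403; 0.0625; 0.0156; 0.0069.
Sum = 1.119792; P₂ = 1.119792 / 11 = 0.1018.

0.1018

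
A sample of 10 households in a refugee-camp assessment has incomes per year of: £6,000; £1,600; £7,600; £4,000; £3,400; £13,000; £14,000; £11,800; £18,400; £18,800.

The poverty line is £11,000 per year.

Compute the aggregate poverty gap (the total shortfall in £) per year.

£32,400

Poor units: £1,600, £3,400, £4,000, £6,000, £7,600 (q = 5 of N = 10).
Individual gaps: 11000−1600 = 9400; 11000−3400 = 7600; 11000−4000 = 7000; 11000−6000 = 5000; 11000−7600 = 3400.
Aggregate gap = £32,400.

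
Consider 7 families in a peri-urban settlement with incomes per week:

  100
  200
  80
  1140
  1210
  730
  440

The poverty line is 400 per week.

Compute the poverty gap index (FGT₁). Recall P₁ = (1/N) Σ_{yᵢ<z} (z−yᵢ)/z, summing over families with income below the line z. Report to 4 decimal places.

0.2929

Below the line: 80, 100, 200 (q = 3 of N = 7).
Shortfall ratios: (400−80)/400 = 0.8000; (400−100)/400 = 0.7500; (400−200)/400 = 0.5000.
Sum of shortfalls = 2.050000; P₁ averages over all N: 2.050000 / 7 = 0.2929.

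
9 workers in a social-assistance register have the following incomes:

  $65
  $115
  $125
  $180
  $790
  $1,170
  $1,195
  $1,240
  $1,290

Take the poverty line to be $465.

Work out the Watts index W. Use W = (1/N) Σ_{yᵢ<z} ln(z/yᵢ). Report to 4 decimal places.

0.6253

Below the line: $65, $115, $125, $180 (q = 4 of N = 9).
Log shortfalls: ln(465/65) = 1.9677; ln(465/115) = 1.3971; ln(465/125) = 1.3137; ln(465/180) = 0.9491.
W = 5.627560 / 9 = 0.6253.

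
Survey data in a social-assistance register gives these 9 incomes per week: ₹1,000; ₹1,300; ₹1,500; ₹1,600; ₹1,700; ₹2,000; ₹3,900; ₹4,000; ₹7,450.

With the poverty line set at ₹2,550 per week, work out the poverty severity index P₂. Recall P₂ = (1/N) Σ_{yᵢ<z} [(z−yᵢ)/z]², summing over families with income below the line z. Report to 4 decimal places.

0.1195

Below z: ₹1,000, ₹1,300, ₹1,500, ₹1,600, ₹1,700, ₹2,000 (q = 6 of N = 9).
Normalized shortfalls: (2550−1000)/2550 = 0.6078; (2550−1300)/2550 = 0.4902; (2550−1500)/2550 = 0.4118; (2550−1600)/2550 = 0.3725; (2550−1700)/2550 = 0.3333; (2550−2000)/2550 = 0.2157.
Squared: 0.3695; 0.2403; 0.1696; 0.1388; 0.1111; 0.0465.
Sum = 1.075740; P₂ = 1.075740 / 9 = 0.1195.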